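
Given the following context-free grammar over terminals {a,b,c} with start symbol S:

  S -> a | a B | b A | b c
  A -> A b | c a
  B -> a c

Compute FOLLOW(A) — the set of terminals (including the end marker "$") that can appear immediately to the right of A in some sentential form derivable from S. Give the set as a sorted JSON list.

Compute FIRST by fixpoint:
iter 1:
  A via A→c a: +{c}
  B via B→a c: +{a}
  S via S→a: +{a}
  S via S→b A: +{b}
  S: {a,b}  A: {c}  B: {a}
iter 2: done
  S: {a,b}  A: {c}  B: {a}

FOLLOW iteration:
seed FOLLOW(S) with $
pass 1:
  A→A b: FOLLOW(A) ⊇ FIRST(b) = {b}; new: +{b}
  S→a B: FOLLOW(B) ⊇ FOLLOW(S) ⊇ {$}; new: +{$}
  S→b A: FOLLOW(A) ⊇ FOLLOW(S) ⊇ {$}; new: +{$}
  FOLLOW(S)={$}  FOLLOW(A)={$,b}  FOLLOW(B)={$}
pass 2: (stable)
  FOLLOW(S)={$}  FOLLOW(A)={$,b}  FOLLOW(B)={$}

FOLLOW(A) = ["$", "b"]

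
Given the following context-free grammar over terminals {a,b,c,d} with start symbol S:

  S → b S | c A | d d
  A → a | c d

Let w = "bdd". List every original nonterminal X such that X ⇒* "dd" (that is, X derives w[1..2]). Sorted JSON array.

CNF form of G:
  S -> T0 A | T1 T1 | T2 S
  A -> T0 T1 | a
  T0 -> c
  T1 -> d
  T2 -> b

CYK table (by increasing span), restricted to cells inside w[1..2]:
  [1..1]={T1}  "d"  orig:{}
  [2..2]={T1}  "d"  orig:{}
  [1..2]={S}  "dd"

Original NTs in T[1,2] deriving "dd": ["S"]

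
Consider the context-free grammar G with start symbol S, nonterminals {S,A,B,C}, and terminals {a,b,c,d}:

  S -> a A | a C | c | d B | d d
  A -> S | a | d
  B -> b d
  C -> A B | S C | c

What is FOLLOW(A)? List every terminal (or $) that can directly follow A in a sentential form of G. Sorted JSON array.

FIRST sets, iterate to fixpoint:
round 1:
  A via A→a: +{a}
  A via A→d: +{d}
  B via B→b d: +{b}
  C via C→A B: +{a,d}
  C via C→c: +{c}
  S via S→a A: +{a}
  S via S→c: +{c}
  S via S→d B: +{d}
  FIRST[S]={a,c,d}  FIRST[A]={a,d}  FIRST[B]={b}  FIRST[C]={a,c,d}
round 2:
  A via A→S: +{c}
  FIRST[S]={a,c,d}  FIRST[A]={a,c,d}  FIRST[B]={b}  FIRST[C]={a,c,d}
round 3: (stable)
  FIRST[S]={a,c,d}  FIRST[A]={a,c,d}  FIRST[B]={b}  FIRST[C]={a,c,d}

FOLLOW sets:
FOLLOW(S) := {$}
pass 1:
  C→A B: FOLLOW(A) ⊇ FIRST(B) = {b}; new: +{b}
  C→S C: FOLLOW(S) ⊇ FIRST(C) = {a,c,d}; new: +{a,c,d}
  S→a A: FOLLOW(A) ⊇ FOLLOW(S) ⊇ {$,a,c,d}; new: +{$,a,c,d}
  S→a C: FOLLOW(C) ⊇ FOLLOW(S) ⊇ {$,a,c,d}; new: +{$,a,c,d}
  S→d B: FOLLOW(B) ⊇ FOLLOW(S) ⊇ {$,a,c,d}; new: +{$,a,c,d}
  FOLLOW(S)={$,a,c,d}  FOLLOW(A)={$,a,b,c,d}  FOLLOW(B)={$,a,c,d}  FOLLOW(C)={$,a,c,d}
pass 2:
  A→S: FOLLOW(S) ⊇ FOLLOW(A) ⊇ {$,a,b,c,d}; new: +{b}
  S→a C: FOLLOW(C) ⊇ FOLLOW(S) ⊇ {$,a,b,c,d}; new: +{b}
  S→d B: FOLLOW(B) ⊇ FOLLOW(S) ⊇ {$,a,b,c,d}; new: +{b}
  FOLLOW(S)={$,a,b,c,d}  FOLLOW(A)={$,a,b,c,d}  FOLLOW(B)={$,a,b,c,d}  FOLLOW(C)={$,a,b,c,d}
pass 3: (no change)
  FOLLOW(S)={$,a,b,c,d}  FOLLOW(A)={$,a,b,c,d}  FOLLOW(B)={$,a,b,c,d}  FOLLOW(C)={$,a,b,c,d}

FOLLOW(A) = ["$", "a", "b", "c", "d"]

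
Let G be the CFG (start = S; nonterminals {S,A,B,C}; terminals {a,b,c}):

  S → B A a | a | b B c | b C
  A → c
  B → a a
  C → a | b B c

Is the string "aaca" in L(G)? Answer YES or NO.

CNF form of G:
  S -> B X4 | T1 C | T1 X5 | a
  A -> c
  B -> T0 T0
  C -> T1 X3 | a
  T0 -> a
  T1 -> b
  T2 -> c
  X3 -> B T2
  X4 -> A T0
  X5 -> B T2

CYK fill:
  [0..0]={C,S,T0}  "a"  orig:{C,S}
  [1..1]={C,S,T0}  "a"  orig:{C,S}
  [2..2]={A,T2}  "c"  orig:{A}
  [3..3]={C,S,T0}  "a"  orig:{C,S}
  [0..1]={B}  "aa"
  [1..2]=∅  "ac"
  [2..3]={X4}  "ca"  orig:{}
  [0..2]={X3,X5}  "aac"  orig:{}
  [1..3]=∅  "aca"
  [0..3]={S}  "aaca"

S ∈ T[0,3] ⇒ YES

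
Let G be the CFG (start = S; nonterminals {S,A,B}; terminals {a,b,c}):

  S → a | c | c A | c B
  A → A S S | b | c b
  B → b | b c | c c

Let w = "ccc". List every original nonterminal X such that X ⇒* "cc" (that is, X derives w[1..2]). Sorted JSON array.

Convert to CNF:
  S -> T0 A | T0 B | a | c
  A -> A X2 | T0 T1 | b
  B -> T0 T0 | T1 T0 | b
  T0 -> c
  T1 -> b
  X2 -> S S

CYK table (by increasing span), restricted to cells inside w[1..2]:
  T[1,1] 'c' = {S,T0}  orig:{S}
  T[2,2] 'c' = {S,T0}  orig:{S}
  T[1,2] 'cc' = {B,X2}  orig:{B}

Original NTs in T[1,2] deriving "cc": ["B"]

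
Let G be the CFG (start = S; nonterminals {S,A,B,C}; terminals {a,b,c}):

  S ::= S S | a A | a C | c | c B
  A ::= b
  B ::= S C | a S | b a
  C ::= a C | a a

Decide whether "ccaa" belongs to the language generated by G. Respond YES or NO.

CNF form of G:
  S -> S S | T0 A | T0 C | T2 B | c
  A -> b
  B -> S C | T0 S | T1 T0
  C -> T0 C | T0 T0
  T0 -> a
  T1 -> b
  T2 -> c

Fill CYK table bottom-up:
  [0..0]={S,T2}  "c"  orig:{S}
  [1..1]={S,T2}  "c"  orig:{S}
  [2..2]={T0}  "a"  orig:{}
  [3..3]={T0}  "a"  orig:{}
  [0..1]={S}  "cc"
  [1..2]=∅  "ca"
  [2..3]={C}  "aa"
  [0..2]=∅  "cca"
  [1..3]={B}  "caa"
  [0..3]={B,S}  "ccaa"

S ∈ T[0,3] ⇒ YES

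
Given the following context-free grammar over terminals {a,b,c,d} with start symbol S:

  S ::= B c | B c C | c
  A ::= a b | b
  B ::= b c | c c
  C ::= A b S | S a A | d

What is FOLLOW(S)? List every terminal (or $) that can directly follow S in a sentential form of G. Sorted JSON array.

FIRST sets, iterate to fixpoint:
pass 1:
  A via A→a b: +{a}
  A via A→b: +{b}
  B via B→b c: +{b}
  B via B→c c: +{c}
  C via C→A b S: +{a,b}
  C via C→d: +{d}
  S via S→B c: +{b,c}
  FIRST[S]={b,c}  FIRST[A]={a,b}  FIRST[B]={b,c}  FIRST[C]={a,b,d}
pass 2:
  C via C→S a A: +{c}
  FIRST[S]={b,c}  FIRST[A]={a,b}  FIRST[B]={b,c}  FIRST[C]={a,b,c,d}
pass 3: — fixpoint
  FIRST[S]={b,c}  FIRST[A]={a,b}  FIRST[B]={b,c}  FIRST[C]={a,b,c,d}

FOLLOW sets:
seed FOLLOW(S) with $
[1]
  C→A b S: FOLLOW(A) ⊇ FIRST(b) = {b}; new: +{b}
  C→S a A: FOLLOW(S) ⊇ FIRST(a) = {a}; new: +{a}
  S→B c: FOLLOW(B) ⊇ FIRST(c) = {c}; new: +{c}
  S→B c C: FOLLOW(C) ⊇ FOLLOW(S) ⊇ {$,a}; new: +{$,a}
  FOLLOW(S)={$,a}  FOLLOW(A)={b}  FOLLOW(B)={c}  FOLLOW(C)={$,a}
[2]
  C→S a A: FOLLOW(A) ⊇ FOLLOW(C) ⊇ {$,a}; new: +{$,a}
  FOLLOW(S)={$,a}  FOLLOW(A)={$,a,b}  FOLLOW(B)={c}  FOLLOW(C)={$,a}
[3] — fixpoint
  FOLLOW(S)={$,a}  FOLLOW(A)={$,a,b}  FOLLOW(B)={c}  FOLLOW(C)={$,a}

FOLLOW(S) = ["$", "a"]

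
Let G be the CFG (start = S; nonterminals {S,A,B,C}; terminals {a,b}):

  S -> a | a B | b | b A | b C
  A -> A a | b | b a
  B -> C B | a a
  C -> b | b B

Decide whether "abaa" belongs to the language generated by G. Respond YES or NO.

CNF form of G:
  S -> T0 B | T1 A | T1 C | a | b
  A -> A T0 | T1 T0 | b
  B -> C B | T0 T0
  C -> T1 B | b
  T0 -> a
  T1 -> b

CYK fill:
  [0..0]={S,T0}  "a"  orig:{S}
  [1..1]={A,C,S,T1}  "b"  orig:{A,C,S}
  [2..2]={S,T0}  "a"  orig:{S}
  [3..3]={S,T0}  "a"  orig:{S}
  [0..1]=∅  "ab"
  [1..2]={A}  "ba"
  [2..3]={B}  "aa"
  [0..2]=∅  "aba"
  [1..3]={A,B,C}  "baa"
  [0..3]={S}  "abaa"

S ∈ T[0,3] ⇒ YES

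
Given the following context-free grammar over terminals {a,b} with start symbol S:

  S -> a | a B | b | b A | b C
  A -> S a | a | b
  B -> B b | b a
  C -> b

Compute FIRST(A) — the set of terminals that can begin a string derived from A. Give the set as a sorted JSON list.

Compute FIRST by fixpoint:
[1]
  A via A→a: +{a}
  A via A→b: +{b}
  B via B→b a: +{b}
  C via C→b: +{b}
  S via S→a: +{a}
  S via S→b: +{b}
  FIRST(S)={a,b}  FIRST(A)={a,b}  FIRST(B)={b}  FIRST(C)={b}
[2] — fixpoint
  FIRST(S)={a,b}  FIRST(A)={a,b}  FIRST(B)={b}  FIRST(C)={b}

FIRST(A) = ["a", "b"]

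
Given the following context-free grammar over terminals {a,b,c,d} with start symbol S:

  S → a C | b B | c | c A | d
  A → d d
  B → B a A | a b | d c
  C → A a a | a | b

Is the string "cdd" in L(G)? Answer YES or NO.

CNF form of G:
  S -> T1 C | T2 B | T3 A | c | d
  A -> T0 T0
  B -> B X4 | T0 T3 | T1 T2
  C -> A X5 | a | b
  T0 -> d
  T1 -> a
  T2 -> b
  T3 -> c
  X4 -> T1 A
  X5 -> T1 T1

CYK table (by increasing span):
  T[0,0] 'c' = {S,T3}  orig:{S}
  T[1,1] 'd' = {S,T0}  orig:{S}
  T[2,2] 'd' = {S,T0}  orig:{S}
  T[0,1] 'cd' = ∅
  T[1,2] 'dd' = {A}
  T[0,2] 'cdd' = {S}

S ∈ T[0,2] ⇒ YES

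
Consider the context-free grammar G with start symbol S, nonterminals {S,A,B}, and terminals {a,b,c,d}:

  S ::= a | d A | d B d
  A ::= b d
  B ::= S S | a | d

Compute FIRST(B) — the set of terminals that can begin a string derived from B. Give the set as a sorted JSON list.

FIRST sets, iterate to fixpoint:
iter 1:
  A via A→b d: +{b}
  B via B→a: +{a}
  B via B→d: +{d}
  S via S→a: +{a}
  S via S→d A: +{d}
  S: {a,d}  A: {b}  B: {a,d}
iter 2: (stable)
  S: {a,d}  A: {b}  B: {a,d}

FIRST(B) = ["a", "d"]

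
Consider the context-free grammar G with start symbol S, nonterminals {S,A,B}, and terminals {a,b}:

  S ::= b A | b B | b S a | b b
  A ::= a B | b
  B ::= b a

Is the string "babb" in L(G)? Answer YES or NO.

Convert to CNF:
  S -> T1 A | T1 B | T1 T1 | T1 X2
  A -> T0 B | b
  B -> T1 T0
  T0 -> a
  T1 -> b
  X2 -> S T0

Fill CYK table bottom-up:
  [0..0]={A,T1}  "b"  orig:{A}
  [1..1]={T0}  "a"  orig:{}
  [2..2]={A,T1}  "b"  orig:{A}
  [3..3]={A,T1}  "b"  orig:{A}
  [0..1]={B}  "ba"
  [1..2]=∅  "ab"
  [2..3]={S}  "bb"
  [0..2]=∅  "bab"
  [1..3]=∅  "abb"
  [0..3]=∅  "babb"

S ∉ T[0,3] ⇒ NO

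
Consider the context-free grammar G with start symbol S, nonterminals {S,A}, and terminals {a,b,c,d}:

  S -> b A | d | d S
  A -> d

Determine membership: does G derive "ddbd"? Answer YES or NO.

Convert to CNF:
  S -> T0 A | T1 S | d
  A -> d
  T0 -> b
  T1 -> d

CYK table (by increasing span):
  cell(0,0) d: {A,S,T1}  orig:{A,S}
  cell(1,1) d: {A,S,T1}  orig:{A,S}
  cell(2,2) b: {T0}  orig:{}
  cell(3,3) d: {A,S,T1}  orig:{A,S}
  cell(0,1) dd: {S}
  cell(1,2) db: ∅
  cell(2,3) bd: {S}
  cell(0,2) ddb: ∅
  cell(1,3) dbd: {S}
  cell(0,3) ddbd: {S}

S ∈ T[0,3] ⇒ YES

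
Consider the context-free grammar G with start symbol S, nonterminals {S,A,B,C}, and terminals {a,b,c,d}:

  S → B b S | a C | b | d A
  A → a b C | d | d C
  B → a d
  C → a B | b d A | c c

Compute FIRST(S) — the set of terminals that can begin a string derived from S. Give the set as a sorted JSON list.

Compute FIRST by fixpoint:
iter 1:
  A via A→a b C: +{a}
  A via A→d: +{d}
  B via B→a d: +{a}
  C via C→a B: +{a}
  C via C→b d A: +{b}
  C via C→c c: +{c}
  S via S→B b S: +{a}
  S via S→b: +{b}
  S via S→d A: +{d}
  FIRST(S)={a,b,d}  FIRST(A)={a,d}  FIRST(B)={a}  FIRST(C)={a,b,c}
iter 2: (no change)
  FIRST(S)={a,b,d}  FIRST(A)={a,d}  FIRST(B)={a}  FIRST(C)={a,b,c}

FIRST(S) = ["a", "b", "d"]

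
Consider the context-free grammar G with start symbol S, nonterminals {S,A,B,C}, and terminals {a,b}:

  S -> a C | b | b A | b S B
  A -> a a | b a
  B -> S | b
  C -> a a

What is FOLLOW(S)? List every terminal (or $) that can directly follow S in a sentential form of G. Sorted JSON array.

FIRST sets, iterate to fixpoint:
pass 1:
  A via A→a a: +{a}
  A via A→b a: +{b}
  B via B→b: +{b}
  C via C→a a: +{a}
  S via S→a C: +{a}
  S via S→b: +{b}
  S: {a,b}  A: {a,b}  B: {b}  C: {a}
pass 2:
  B via B→S: +{a}
  S: {a,b}  A: {a,b}  B: {a,b}  C: {a}
pass 3: — fixpoint
  S: {a,b}  A: {a,b}  B: {a,b}  C: {a}

Compute FOLLOW by fixpoint:
initialize: $ ∈ FOLLOW(S)
round 1:
  S→a C: FOLLOW(C) ⊇ FOLLOW(S) ⊇ {$}; new: +{$}
  S→b A: FOLLOW(A) ⊇ FOLLOW(S) ⊇ {$}; new: +{$}
  S→b S B: FOLLOW(S) ⊇ FIRST(B) = {a,b}; new: +{a,b}
  S→b S B: FOLLOW(B) ⊇ FOLLOW(S) ⊇ {$,a,b}; new: +{$,a,b}
  FOLLOW(S)={$,a,b}  FOLLOW(A)={$}  FOLLOW(B)={$,a,b}  FOLLOW(C)={$}
round 2:
  S→a C: FOLLOW(C) ⊇ FOLLOW(S) ⊇ {$,a,b}; new: +{a,b}
  S→b A: FOLLOW(A) ⊇ FOLLOW(S) ⊇ {$,a,b}; new: +{a,b}
  FOLLOW(S)={$,a,b}  FOLLOW(A)={$,a,b}  FOLLOW(B)={$,a,b}  FOLLOW(C)={$,a,b}
round 3: (no change)
  FOLLOW(S)={$,a,b}  FOLLOW(A)={$,a,b}  FOLLOW(B)={$,a,b}  FOLLOW(C)={$,a,b}

FOLLOW(S) = ["$", "a", "b"]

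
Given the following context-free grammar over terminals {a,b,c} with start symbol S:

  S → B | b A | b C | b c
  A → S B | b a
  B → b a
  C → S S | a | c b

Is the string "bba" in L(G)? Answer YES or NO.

CNF form of G:
  S -> T0 A | T0 C | T0 T1 | T0 T2
  A -> S B | T0 T1
  B -> T0 T1
  C -> S S | T2 T0 | a
  T0 -> b
  T1 -> a
  T2 -> c

CYK table (by increasing span):
  [0..0]={T0}  "b"  orig:{}
  [1..1]={T0}  "b"  orig:{}
  [2..2]={C,T1}  "a"  orig:{C}
  [0..1]=∅  "bb"
  [1..2]={A,B,S}  "ba"
  [0..2]={S}  "bba"

S ∈ T[0,2] ⇒ YES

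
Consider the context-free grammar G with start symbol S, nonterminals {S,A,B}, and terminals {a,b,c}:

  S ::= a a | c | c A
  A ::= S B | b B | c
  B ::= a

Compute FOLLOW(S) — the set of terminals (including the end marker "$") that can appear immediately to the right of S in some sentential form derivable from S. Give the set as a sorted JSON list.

FIRST iteration:
iter 1:
  A via A→b B: +{b}
  A via A→c: +{c}
  B via B→a: +{a}
  S via S→a a: +{a}
  S via S→c: +{c}
  S: {a,c}  A: {b,c}  B: {a}
iter 2:
  A via A→S B: +{a}
  S: {a,c}  A: {a,b,c}  B: {a}
iter 3: — fixpoint
  S: {a,c}  A: {a,b,c}  B: {a}

FOLLOW sets:
initialize: $ ∈ FOLLOW(S)
round 1:
  A→S B: FOLLOW(S) ⊇ FIRST(B) = {a}; new: +{a}
  S→c A: FOLLOW(A) ⊇ FOLLOW(S) ⊇ {$,a}; new: +{$,a}
  FOLLOW[S]={$,a}  FOLLOW[A]={$,a}  FOLLOW[B]={}
round 2:
  A→S B: FOLLOW(B) ⊇ FOLLOW(A) ⊇ {$,a}; new: +{$,a}
  FOLLOW[S]={$,a}  FOLLOW[A]={$,a}  FOLLOW[B]={$,a}
round 3: (stable)
  FOLLOW[S]={$,a}  FOLLOW[A]={$,a}  FOLLOW[B]={$,a}

FOLLOW(S) = ["$", "a"]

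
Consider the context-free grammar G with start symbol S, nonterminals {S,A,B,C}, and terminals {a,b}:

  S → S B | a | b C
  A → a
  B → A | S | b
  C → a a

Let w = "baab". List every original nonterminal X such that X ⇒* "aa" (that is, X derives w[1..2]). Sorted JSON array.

CNF form of G:
  S -> S B | T0 C | a
  A -> a
  B -> S B | T0 C | a | b
  C -> T1 T1
  T0 -> b
  T1 -> a

CYK table (by increasing span) (cells [i..j] with 1 ≤ i ≤ j ≤ 2 only):
  [1..1]={A,B,S,T1}  "a"  orig:{A,B,S}
  [2..2]={A,B,S,T1}  "a"  orig:{A,B,S}
  [1..2]={B,C,S}  "aa"

Original NTs in T[1,2] deriving "aa": ["B", "C", "S"]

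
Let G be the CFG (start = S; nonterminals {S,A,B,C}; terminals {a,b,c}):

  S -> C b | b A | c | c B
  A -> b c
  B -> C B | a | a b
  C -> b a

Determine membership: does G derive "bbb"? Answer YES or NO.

CNF form of G:
  S -> C T0 | T0 A | T1 B | c
  A -> T0 T1
  B -> C B | T2 T0 | a
  C -> T0 T2
  T0 -> b
  T1 -> c
  T2 -> a

CYK fill:
  cell(0,0) b: {T0}  orig:{}
  cell(1,1) b: {T0}  orig:{}
  cell(2,2) b: {T0}  orig:{}
  cell(0,1) bb: ∅
  cell(1,2) bb: ∅
  cell(0,2) bbb: ∅

S ∉ T[0,2] ⇒ NO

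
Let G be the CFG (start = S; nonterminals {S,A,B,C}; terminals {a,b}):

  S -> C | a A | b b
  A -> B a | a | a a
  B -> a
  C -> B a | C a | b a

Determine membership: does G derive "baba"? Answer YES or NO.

Convert to CNF:
  S -> B T0 | C T0 | T0 A | T1 T0 | T1 T1
  A -> B T0 | T0 T0 | a
  B -> a
  C -> B T0 | C T0 | T1 T0
  T0 -> a
  T1 -> b

CYK table (by increasing span):
  [0..0]={T1}  "b"  orig:{}
  [1..1]={A,B,T0}  "a"  orig:{A,B}
  [2..2]={T1}  "b"  orig:{}
  [3..3]={A,B,T0}  "a"  orig:{A,B}
  [0..1]={C,S}  "ba"
  [1..2]=∅  "ab"
  [2..3]={C,S}  "ba"
  [0..2]=∅  "bab"
  [1..3]=∅  "aba"
  [0..3]=∅  "baba"

S ∉ T[0,3] ⇒ NO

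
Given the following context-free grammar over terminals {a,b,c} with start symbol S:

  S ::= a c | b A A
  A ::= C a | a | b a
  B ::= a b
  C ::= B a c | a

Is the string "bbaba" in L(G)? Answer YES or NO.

CNF form of G:
  S -> T0 T2 | T1 X4
  A -> C T0 | T1 T0 | a
  B -> T0 T1
  C -> B X3 | a
  T0 -> a
  T1 -> b
  T2 -> c
  X3 -> T0 T2
  X4 -> A A

Fill CYK table bottom-up:
  cell(0,0) b: {T1}  orig:{}
  cell(1,1) b: {T1}  orig:{}
  cell(2,2) a: {A,C,T0}  orig:{A,C}
  cell(3,3) b: {T1}  orig:{}
  cell(4,4) a: {A,C,T0}  orig:{A,C}
  cell(0,1) bb: ∅
  cell(1,2) ba: {A}
  cell(2,3) ab: {B}
  cell(3,4) ba: {A}
  cell(0,2) bba: ∅
  cell(1,3) bab: ∅
  cell(2,4) aba: {X4}  orig:{}
  cell(0,3) bbab: ∅
  cell(1,4) baba: {S,X4}  orig:{S}
  cell(0,4) bbaba: {S}

S ∈ T[0,4] ⇒ YES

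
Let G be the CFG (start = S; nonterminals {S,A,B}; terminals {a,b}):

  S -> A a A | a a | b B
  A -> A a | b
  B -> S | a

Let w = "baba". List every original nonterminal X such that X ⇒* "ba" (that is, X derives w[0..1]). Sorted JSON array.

Convert to CNF:
  S -> A X3 | T0 T0 | T1 B
  A -> A T0 | b
  B -> A X2 | T0 T0 | T1 B | a
  T0 -> a
  T1 -> b
  X2 -> T0 A
  X3 -> T0 A

CYK fill (cells [i..j] with 0 ≤ i ≤ j ≤ 1 only):
  T[0,0] 'b' = {A,T1}  orig:{A}
  T[1,1] 'a' = {B,T0}  orig:{B}
  T[0,1] 'ba' = {A,B,S}

Original NTs in T[0,1] deriving "ba": ["A", "B", "S"]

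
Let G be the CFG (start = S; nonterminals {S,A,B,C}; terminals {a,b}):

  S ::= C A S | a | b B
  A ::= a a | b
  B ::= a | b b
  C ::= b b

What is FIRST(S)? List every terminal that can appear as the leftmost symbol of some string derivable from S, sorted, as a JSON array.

Compute FIRST by fixpoint:
round 1:
  A via A→a a: +{a}
  A via A→b: +{b}
  B via B→a: +{a}
  B via B→b b: +{b}
  C via C→b b: +{b}
  S via S→C A S: +{b}
  S via S→a: +{a}
  FIRST[S]={a,b}  FIRST[A]={a,b}  FIRST[B]={a,b}  FIRST[C]={b}
round 2: — fixpoint
  FIRST[S]={a,b}  FIRST[A]={a,b}  FIRST[B]={a,b}  FIRST[C]={b}

FIRST(S) = ["a", "b"]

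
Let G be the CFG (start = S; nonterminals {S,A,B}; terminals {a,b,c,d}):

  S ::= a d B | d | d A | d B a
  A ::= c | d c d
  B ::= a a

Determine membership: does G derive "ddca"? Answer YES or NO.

CNF form of G:
  S -> T0 A | T0 X5 | T2 X4 | d
  A -> T0 X3 | c
  B -> T2 T2
  T0 -> d
  T1 -> c
  T2 -> a
  X3 -> T1 T0
  X4 -> T0 B
  X5 -> B T2

Fill CYK table bottom-up:
  cell(0,0) d: {S,T0}  orig:{S}
  cell(1,1) d: {S,T0}  orig:{S}
  cell(2,2) c: {A,T1}  orig:{A}
  cell(3,3) a: {T2}  orig:{}
  cell(0,1) dd: ∅
  cell(1,2) dc: {S}
  cell(2,3) ca: ∅
  cell(0,2) ddc: ∅
  cell(1,3) dca: ∅
  cell(0,3) ddca: ∅

S ∉ T[0,3] ⇒ NO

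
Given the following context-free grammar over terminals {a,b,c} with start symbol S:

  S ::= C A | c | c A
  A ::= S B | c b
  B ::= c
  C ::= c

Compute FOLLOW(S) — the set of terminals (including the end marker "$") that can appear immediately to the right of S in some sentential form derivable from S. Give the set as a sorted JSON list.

FIRST sets, iterate to fixpoint:
pass 1:
  A via A→c b: +{c}
  B via B→c: +{c}
  C via C→c: +{c}
  S via S→C A: +{c}
  S: {c}  A: {c}  B: {c}  C: {c}
pass 2: done
  S: {c}  A: {c}  B: {c}  C: {c}

Compute FOLLOW by fixpoint:
seed FOLLOW(S) with $
round 1:
  A→S B: FOLLOW(S) ⊇ FIRST(B) = {c}; new: +{c}
  S→C A: FOLLOW(C) ⊇ FIRST(A) = {c}; new: +{c}
  S→C A: FOLLOW(A) ⊇ FOLLOW(S) ⊇ {$,c}; new: +{$,c}
  S: {$,c}  A: {$,c}  B: {}  C: {c}
round 2:
  A→S B: FOLLOW(B) ⊇ FOLLOW(A) ⊇ {$,c}; new: +{$,c}
  S: {$,c}  A: {$,c}  B: {$,c}  C: {c}
round 3: (no change)
  S: {$,c}  A: {$,c}  B: {$,c}  C: {c}

FOLLOW(S) = ["$", "c"]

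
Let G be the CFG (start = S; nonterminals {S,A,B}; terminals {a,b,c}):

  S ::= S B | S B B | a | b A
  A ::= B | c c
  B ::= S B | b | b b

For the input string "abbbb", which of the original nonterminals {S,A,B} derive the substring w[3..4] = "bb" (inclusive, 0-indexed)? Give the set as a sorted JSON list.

CNF form of G:
  S -> S B | S X2 | T0 A | a
  A -> S B | T0 T0 | T1 T1 | b
  B -> S B | T0 T0 | b
  T0 -> b
  T1 -> c
  X2 -> B B

CYK table (by increasing span) (cells [i..j] with 3 ≤ i ≤ j ≤ 4 only):
  T[3,3] 'b' = {A,B,T0}  orig:{A,B}
  T[4,4] 'b' = {A,B,T0}  orig:{A,B}
  T[3,4] 'bb' = {A,B,S,X2}  orig:{A,B,S}

Original NTs in T[3,4] deriving "bb": ["A", "B", "S"]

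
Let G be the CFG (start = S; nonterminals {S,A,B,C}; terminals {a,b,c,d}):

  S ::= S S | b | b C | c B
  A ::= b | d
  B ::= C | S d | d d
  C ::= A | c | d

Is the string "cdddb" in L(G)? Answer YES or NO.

Convert to CNF:
  S -> S S | T1 C | T2 B | b
  A -> b | d
  B -> S T0 | T0 T0 | b | c | d
  C -> b | c | d
  T0 -> d
  T1 -> b
  T2 -> c

CYK table (by increasing span):
  [0..0]={B,C,T2}  "c"  orig:{B,C}
  [1..1]={A,B,C,T0}  "d"  orig:{A,B,C}
  [2..2]={A,B,C,T0}  "d"  orig:{A,B,C}
  [3..3]={A,B,C,T0}  "d"  orig:{A,B,C}
  [4..4]={A,B,C,S,T1}  "b"  orig:{A,B,C,S}
  [0..1]={S}  "cd"
  [1..2]={B}  "dd"
  [2..3]={B}  "dd"
  [3..4]=∅  "db"
  [0..2]={B,S}  "cdd"
  [1..3]=∅  "ddd"
  [2..4]=∅  "ddb"
  [0..3]={B}  "cddd"
  [1..4]=∅  "dddb"
  [0..4]=∅  "cdddb"

S ∉ T[0,4] ⇒ NO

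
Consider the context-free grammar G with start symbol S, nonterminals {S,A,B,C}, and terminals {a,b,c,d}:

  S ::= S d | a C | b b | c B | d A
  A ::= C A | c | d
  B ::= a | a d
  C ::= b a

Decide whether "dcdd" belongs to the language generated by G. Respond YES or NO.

Convert to CNF:
  S -> S T1 | T0 C | T1 A | T2 T2 | T3 B
  A -> C A | c | d
  B -> T0 T1 | a
  C -> T2 T0
  T0 -> a
  T1 -> d
  T2 -> b
  T3 -> c

CYK fill:
  cell(0,0) d: {A,T1}  orig:{A}
  cell(1,1) c: {A,T3}  orig:{A}
  cell(2,2) d: {A,T1}  orig:{A}
  cell(3,3) d: {A,T1}  orig:{A}
  cell(0,1) dc: {S}
  cell(1,2) cd: ∅
  cell(2,3) dd: {S}
  cell(0,2) dcd: {S}
  cell(1,3) cdd: ∅
  cell(0,3) dcdd: {S}

S ∈ T[0,3] ⇒ YES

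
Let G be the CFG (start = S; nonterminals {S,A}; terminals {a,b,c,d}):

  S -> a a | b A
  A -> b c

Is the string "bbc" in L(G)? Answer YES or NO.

CNF form of G:
  S -> T0 A | T2 T2
  A -> T0 T1
  T0 -> b
  T1 -> c
  T2 -> a

Fill CYK table bottom-up:
  [0..0]={T0}  "b"  orig:{}
  [1..1]={T0}  "b"  orig:{}
  [2..2]={T1}  "c"  orig:{}
  [0..1]=∅  "bb"
  [1..2]={A}  "bc"
  [0..2]={S}  "bbc"

S ∈ T[0,2] ⇒ YES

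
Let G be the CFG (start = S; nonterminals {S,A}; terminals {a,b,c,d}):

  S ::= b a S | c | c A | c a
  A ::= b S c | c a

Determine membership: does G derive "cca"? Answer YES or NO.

Convert to CNF:
  S -> T0 X4 | T1 A | T1 T2 | c
  A -> T0 X3 | T1 T2
  T0 -> b
  T1 -> c
  T2 -> a
  X3 -> S T1
  X4 -> T2 S

Fill CYK table bottom-up:
  T[0,0] 'c' = {S,T1}  orig:{S}
  T[1,1] 'c' = {S,T1}  orig:{S}
  T[2,2] 'a' = {T2}  orig:{}
  T[0,1] 'cc' = {X3}  orig:{}
  T[1,2] 'ca' = {A,S}
  T[0,2] 'cca' = {S}

S ∈ T[0,2] ⇒ YES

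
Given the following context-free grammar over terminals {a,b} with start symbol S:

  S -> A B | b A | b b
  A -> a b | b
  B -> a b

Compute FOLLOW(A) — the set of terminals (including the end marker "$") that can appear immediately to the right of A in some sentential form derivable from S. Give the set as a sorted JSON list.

Compute FIRST by fixpoint:
round 1:
  A via A→a b: +{a}
  A via A→b: +{b}
  B via B→a b: +{a}
  S via S→A B: +{a,b}
  S: {a,b}  A: {a,b}  B: {a}
round 2: — fixpoint
  S: {a,b}  A: {a,b}  B: {a}

FOLLOW sets:
FOLLOW(S) := {$}
pass 1:
  S→A B: FOLLOW(A) ⊇ FIRST(B) = {a}; new: +{a}
  S→A B: FOLLOW(B) ⊇ FOLLOW(S) ⊇ {$}; new: +{$}
  S→b A: FOLLOW(A) ⊇ FOLLOW(S) ⊇ {$}; new: +{$}
  S: {$}  A: {$,a}  B: {$}
pass 2: done
  S: {$}  A: {$,a}  B: {$}

FOLLOW(A) = ["$", "a"]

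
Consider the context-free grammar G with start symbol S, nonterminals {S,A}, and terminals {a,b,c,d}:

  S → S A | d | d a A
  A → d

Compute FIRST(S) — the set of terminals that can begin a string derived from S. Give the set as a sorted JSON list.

FIRST iteration:
[1]
  A via A→d: +{d}
  S via S→d: +{d}
  FIRST[S]={d}  FIRST[A]={d}
[2] — fixpoint
  FIRST[S]={d}  FIRST[A]={d}

FIRST(S) = ["d"]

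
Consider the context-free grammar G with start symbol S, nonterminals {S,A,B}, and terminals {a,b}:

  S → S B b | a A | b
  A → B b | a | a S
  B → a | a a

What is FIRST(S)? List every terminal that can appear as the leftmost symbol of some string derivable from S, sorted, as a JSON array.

Compute FIRST by fixpoint:
round 1:
  A via A→a: +{a}
  B via B→a: +{a}
  S via S→a A: +{a}
  S via S→b: +{b}
  FIRST[S]={a,b}  FIRST[A]={a}  FIRST[B]={a}
round 2: (stable)
  FIRST[S]={a,b}  FIRST[A]={a}  FIRST[B]={a}

FIRST(S) = ["a", "b"]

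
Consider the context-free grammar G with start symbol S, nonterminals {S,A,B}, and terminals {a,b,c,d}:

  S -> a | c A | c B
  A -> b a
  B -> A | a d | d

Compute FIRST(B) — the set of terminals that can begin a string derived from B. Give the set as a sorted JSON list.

FIRST iteration:
iter 1:
  A via A→b a: +{b}
  B via B→A: +{b}
  B via B→a d: +{a}
  B via B→d: +{d}
  S via S→a: +{a}
  S via S→c A: +{c}
  FIRST[S]={a,c}  FIRST[A]={b}  FIRST[B]={a,b,d}
iter 2: done
  FIRST[S]={a,c}  FIRST[A]={b}  FIRST[B]={a,b,d}

FIRST(B) = ["a", "b", "d"]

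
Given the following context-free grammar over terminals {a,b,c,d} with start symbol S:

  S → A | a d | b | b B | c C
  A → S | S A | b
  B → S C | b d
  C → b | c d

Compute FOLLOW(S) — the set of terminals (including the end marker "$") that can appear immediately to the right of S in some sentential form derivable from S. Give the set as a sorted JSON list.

FIRST sets, iterate to fixpoint:
iter 1:
  A via A→b: +{b}
  B via B→b d: +{b}
  C via C→b: +{b}
  C via C→c d: +{c}
  S via S→A: +{b}
  S via S→a d: +{a}
  S via S→c C: +{c}
  S: {a,b,c}  A: {b}  B: {b}  C: {b,c}
iter 2:
  A via A→S: +{a,c}
  B via B→S C: +{a,c}
  S: {a,b,c}  A: {a,b,c}  B: {a,b,c}  C: {b,c}
iter 3: (stable)
  S: {a,b,c}  A: {a,b,c}  B: {a,b,c}  C: {b,c}

FOLLOW sets:
initialize: $ ∈ FOLLOW(S)
pass 1:
  A→S A: FOLLOW(S) ⊇ FIRST(A) = {a,b,c}; new: +{a,b,c}
  S→A: FOLLOW(A) ⊇ FOLLOW(S) ⊇ {$,a,b,c}; new: +{$,a,b,c}
  S→b B: FOLLOW(B) ⊇ FOLLOW(S) ⊇ {$,a,b,c}; new: +{$,a,b,c}
  S→c C: FOLLOW(C) ⊇ FOLLOW(S) ⊇ {$,a,b,c}; new: +{$,a,b,c}
  FOLLOW(S)={$,a,b,c}  FOLLOW(A)={$,a,b,c}  FOLLOW(B)={$,a,b,c}  FOLLOW(C)={$,a,b,c}
pass 2: (stable)
  FOLLOW(S)={$,a,b,c}  FOLLOW(A)={$,a,b,c}  FOLLOW(B)={$,a,b,c}  FOLLOW(C)={$,a,b,c}

FOLLOW(S) = ["$", "a", "b", "c"]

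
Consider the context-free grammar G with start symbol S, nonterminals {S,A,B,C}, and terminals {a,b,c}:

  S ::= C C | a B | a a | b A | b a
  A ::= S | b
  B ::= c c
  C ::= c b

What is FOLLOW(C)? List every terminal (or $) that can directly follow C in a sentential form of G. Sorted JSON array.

FIRST sets, iterate to fixpoint:
round 1:
  A via A→b: +{b}
  B via B→c c: +{c}
  C via C→c b: +{c}
  S via S→C C: +{c}
  S via S→a B: +{a}
  S via S→b A: +{b}
  S: {a,b,c}  A: {b}  B: {c}  C: {c}
round 2:
  A via A→S: +{a,c}
  S: {a,b,c}  A: {a,b,c}  B: {c}  C: {c}
round 3: done
  S: {a,b,c}  A: {a,b,c}  B: {c}  C: {c}

FOLLOW iteration:
FOLLOW(S) := {$}
[1]
  S→C C: FOLLOW(C) ⊇ FIRST(C) = {c}; new: +{c}
  S→C C: FOLLOW(C) ⊇ FOLLOW(S) ⊇ {$}; new: +{$}
  S→a B: FOLLOW(B) ⊇ FOLLOW(S) ⊇ {$}; new: +{$}
  S→b A: FOLLOW(A) ⊇ FOLLOW(S) ⊇ {$}; new: +{$}
  S: {$}  A: {$}  B: {$}  C: {$,c}
[2] done
  S: {$}  A: {$}  B: {$}  C: {$,c}

FOLLOW(C) = ["$", "c"]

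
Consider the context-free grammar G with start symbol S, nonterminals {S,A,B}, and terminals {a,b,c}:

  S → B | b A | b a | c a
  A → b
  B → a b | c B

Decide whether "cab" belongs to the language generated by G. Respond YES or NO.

Convert to CNF:
  S -> T0 T1 | T1 A | T1 T0 | T2 B | T2 T0
  A -> b
  B -> T0 T1 | T2 B
  T0 -> a
  T1 -> b
  T2 -> c

CYK table (by increasing span):
  [0..0]={T2}  "c"  orig:{}
  [1..1]={T0}  "a"  orig:{}
  [2..2]={A,T1}  "b"  orig:{A}
  [0..1]={S}  "ca"
  [1..2]={B,S}  "ab"
  [0..2]={B,S}  "cab"

S ∈ T[0,2] ⇒ YES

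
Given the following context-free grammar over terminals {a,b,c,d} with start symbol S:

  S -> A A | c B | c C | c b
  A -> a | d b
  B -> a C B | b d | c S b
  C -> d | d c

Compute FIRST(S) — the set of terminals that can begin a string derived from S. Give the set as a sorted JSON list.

Compute FIRST by fixpoint:
pass 1:
  A via A→a: +{a}
  A via A→d b: +{d}
  B via B→a C B: +{a}
  B via B→b d: +{b}
  B via B→c S b: +{c}
  C via C→d: +{d}
  S via S→A A: +{a,d}
  S via S→c B: +{c}
  FIRST(S)={a,c,d}  FIRST(A)={a,d}  FIRST(B)={a,b,c}  FIRST(C)={d}
pass 2: (no change)
  FIRST(S)={a,c,d}  FIRST(A)={a,d}  FIRST(B)={a,b,c}  FIRST(C)={d}

FIRST(S) = ["a", "c", "d"]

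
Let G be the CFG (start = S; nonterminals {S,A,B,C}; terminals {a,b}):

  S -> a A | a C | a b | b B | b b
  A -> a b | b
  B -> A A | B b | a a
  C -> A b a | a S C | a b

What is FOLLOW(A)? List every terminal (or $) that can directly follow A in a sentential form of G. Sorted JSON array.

FIRST iteration:
[1]
  A via A→a b: +{a}
  A via A→b: +{b}
  B via B→A A: +{a,b}
  C via C→A b a: +{a,b}
  S via S→a A: +{a}
  S via S→b B: +{b}
  S: {a,b}  A: {a,b}  B: {a,b}  C: {a,b}
[2] (stable)
  S: {a,b}  A: {a,b}  B: {a,b}  C: {a,b}

FOLLOW iteration:
FOLLOW(S) := {$}
round 1:
  B→A A: FOLLOW(A) ⊇ FIRST(A) = {a,b}; new: +{a,b}
  B→B b: FOLLOW(B) ⊇ FIRST(b) = {b}; new: +{b}
  C→a S C: FOLLOW(S) ⊇ FIRST(C) = {a,b}; new: +{a,b}
  S→a A: FOLLOW(A) ⊇ FOLLOW(S) ⊇ {$,a,b}; new: +{$}
  S→a C: FOLLOW(C) ⊇ FOLLOW(S) ⊇ {$,a,b}; new: +{$,a,b}
  S→b B: FOLLOW(B) ⊇ FOLLOW(S) ⊇ {$,a,b}; new: +{$,a}
  S: {$,a,b}  A: {$,a,b}  B: {$,a,b}  C: {$,a,b}
round 2: — fixpoint
  S: {$,a,b}  A: {$,a,b}  B: {$,a,b}  C: {$,a,b}

FOLLOW(A) = ["$", "a", "b"]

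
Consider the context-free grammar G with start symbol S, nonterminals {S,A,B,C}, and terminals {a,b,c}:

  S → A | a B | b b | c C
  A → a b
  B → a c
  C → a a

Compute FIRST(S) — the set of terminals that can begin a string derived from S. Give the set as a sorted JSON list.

Compute FIRST by fixpoint:
round 1:
  A via A→a b: +{a}
  B via B→a c: +{a}
  C via C→a a: +{a}
  S via S→A: +{a}
  S via S→b b: +{b}
  S via S→c C: +{c}
  FIRST[S]={a,b,c}  FIRST[A]={a}  FIRST[B]={a}  FIRST[C]={a}
round 2: (no change)
  FIRST[S]={a,b,c}  FIRST[A]={a}  FIRST[B]={a}  FIRST[C]={a}

FIRST(S) = ["a", "b", "c"]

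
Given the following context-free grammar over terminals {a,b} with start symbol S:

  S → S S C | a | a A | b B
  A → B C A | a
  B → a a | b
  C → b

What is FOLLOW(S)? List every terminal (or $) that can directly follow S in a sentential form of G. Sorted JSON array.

FIRST sets, iterate to fixpoint:
iter 1:
  A via A→a: +{a}
  B via B→a a: +{a}
  B via B→b: +{b}
  C via C→b: +{b}
  S via S→a: +{a}
  S via S→b B: +{b}
  FIRST[S]={a,b}  FIRST[A]={a}  FIRST[B]={a,b}  FIRST[C]={b}
iter 2:
  A via A→B C A: +{b}
  FIRST[S]={a,b}  FIRST[A]={a,b}  FIRST[B]={a,b}  FIRST[C]={b}
iter 3: — fixpoint
  FIRST[S]={a,b}  FIRST[A]={a,b}  FIRST[B]={a,b}  FIRST[C]={b}

FOLLOW sets:
FOLLOW(S) := {$}
iter 1:
  A→B C A: FOLLOW(B) ⊇ FIRST(C) = {b}; new: +{b}
  A→B C A: FOLLOW(C) ⊇ FIRST(A) = {a,b}; new: +{a,b}
  S→S S C: FOLLOW(S) ⊇ FIRST(S) = {a,b}; new: +{a,b}
  S→S S C: FOLLOW(C) ⊇ FOLLOW(S) ⊇ {$,a,b}; new: +{$}
  S→a A: FOLLOW(A) ⊇ FOLLOW(S) ⊇ {$,a,b}; new: +{$,a,b}
  S→b B: FOLLOW(B) ⊇ FOLLOW(S) ⊇ {$,a,b}; new: +{$,a}
  S: {$,a,b}  A: {$,a,b}  B: {$,a,b}  C: {$,a,b}
iter 2: (no change)
  S: {$,a,b}  A: {$,a,b}  B: {$,a,b}  C: {$,a,b}

FOLLOW(S) = ["$", "a", "b"]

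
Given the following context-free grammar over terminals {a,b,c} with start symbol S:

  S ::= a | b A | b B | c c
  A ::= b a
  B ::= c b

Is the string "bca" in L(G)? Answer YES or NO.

CNF form of G:
  S -> T0 A | T0 B | T2 T2 | a
  A -> T0 T1
  B -> T2 T0
  T0 -> b
  T1 -> a
  T2 -> c

CYK fill:
  cell(0,0) b: {T0}  orig:{}
  cell(1,1) c: {T2}  orig:{}
  cell(2,2) a: {S,T1}  orig:{S}
  cell(0,1) bc: ∅
  cell(1,2) ca: ∅
  cell(0,2) bca: ∅

S ∉ T[0,2] ⇒ NO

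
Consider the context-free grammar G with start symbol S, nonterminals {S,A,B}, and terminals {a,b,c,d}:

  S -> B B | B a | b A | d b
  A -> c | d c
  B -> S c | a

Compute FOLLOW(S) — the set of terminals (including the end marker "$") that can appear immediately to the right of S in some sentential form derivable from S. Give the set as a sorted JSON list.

FIRST iteration:
round 1:
  A via A→c: +{c}
  A via A→d c: +{d}
  B via B→a: +{a}
  S via S→B B: +{a}
  S via S→b A: +{b}
  S via S→d b: +{d}
  FIRST[S]={a,b,d}  FIRST[A]={c,d}  FIRST[B]={a}
round 2:
  B via B→S c: +{b,d}
  FIRST[S]={a,b,d}  FIRST[A]={c,d}  FIRST[B]={a,b,d}
round 3: — fixpoint
  FIRST[S]={a,b,d}  FIRST[A]={c,d}  FIRST[B]={a,b,d}

Compute FOLLOW by fixpoint:
initialize: $ ∈ FOLLOW(S)
pass 1:
  B→S c: FOLLOW(S) ⊇ FIRST(c) = {c}; new: +{c}
  S→B B: FOLLOW(B) ⊇ FIRST(B) = {a,b,d}; new: +{a,b,d}
  S→B B: FOLLOW(B) ⊇ FOLLOW(S) ⊇ {$,c}; new: +{$,c}
  S→b A: FOLLOW(A) ⊇ FOLLOW(S) ⊇ {$,c}; new: +{$,c}
  S: {$,c}  A: {$,c}  B: {$,a,b,c,d}
pass 2: (no change)
  S: {$,c}  A: {$,c}  B: {$,a,b,c,d}

FOLLOW(S) = ["$", "c"]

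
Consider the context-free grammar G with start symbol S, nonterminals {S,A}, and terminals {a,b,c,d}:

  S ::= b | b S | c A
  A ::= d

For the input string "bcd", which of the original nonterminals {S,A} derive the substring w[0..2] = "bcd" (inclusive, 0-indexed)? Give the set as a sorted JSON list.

Convert to CNF:
  S -> T0 S | T1 A | b
  A -> d
  T0 -> b
  T1 -> c

CYK fill — only the sub-triangle for w[0..2]:
  T[0,0] 'b' = {S,T0}  orig:{S}
  T[1,1] 'c' = {T1}  orig:{}
  T[2,2] 'd' = {A}
  T[0,1] 'bc' = ∅
  T[1,2] 'cd' = {S}
  T[0,2] 'bcd' = {S}

Original NTs in T[0,2] deriving "bcd": ["S"]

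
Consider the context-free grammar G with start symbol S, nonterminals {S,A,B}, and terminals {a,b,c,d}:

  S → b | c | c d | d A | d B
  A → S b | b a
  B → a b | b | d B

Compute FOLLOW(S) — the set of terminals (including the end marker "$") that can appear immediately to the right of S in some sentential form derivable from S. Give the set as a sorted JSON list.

Compute FIRST by fixpoint:
round 1:
  A via A→b a: +{b}
  B via B→a b: +{a}
  B via B→b: +{b}
  B via B→d B: +{d}
  S via S→b: +{b}
  S via S→c: +{c}
  S via S→d A: +{d}
  FIRST[S]={b,c,d}  FIRST[A]={b}  FIRST[B]={a,b,d}
round 2:
  A via A→S b: +{c,d}
  FIRST[S]={b,c,d}  FIRST[A]={b,c,d}  FIRST[B]={a,b,d}
round 3: (no change)
  FIRST[S]={b,c,d}  FIRST[A]={b,c,d}  FIRST[B]={a,b,d}

FOLLOW sets:
seed FOLLOW(S) with $
[1]
  A→S b: FOLLOW(S) ⊇ FIRST(b) = {b}; new: +{b}
  S→d A: FOLLOW(A) ⊇ FOLLOW(S) ⊇ {$,b}; new: +{$,b}
  S→d B: FOLLOW(B) ⊇ FOLLOW(S) ⊇ {$,b}; new: +{$,b}
  S: {$,b}  A: {$,b}  B: {$,b}
[2] — fixpoint
  S: {$,b}  A: {$,b}  B: {$,b}

FOLLOW(S) = ["$", "b"]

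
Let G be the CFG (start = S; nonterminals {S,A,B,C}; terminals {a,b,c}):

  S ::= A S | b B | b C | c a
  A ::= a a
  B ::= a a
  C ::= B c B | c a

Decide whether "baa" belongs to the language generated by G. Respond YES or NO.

Convert to CNF:
  S -> A S | T1 T0 | T2 B | T2 C
  A -> T0 T0
  B -> T0 T0
  C -> B X3 | T1 T0
  T0 -> a
  T1 -> c
  T2 -> b
  X3 -> T1 B

CYK table (by increasing span):
  cell(0,0) b: {T2}  orig:{}
  cell(1,1) a: {T0}  orig:{}
  cell(2,2) a: {T0}  orig:{}
  cell(0,1) ba: ∅
  cell(1,2) aa: {A,B}
  cell(0,2) baa: {S}

S ∈ T[0,2] ⇒ YES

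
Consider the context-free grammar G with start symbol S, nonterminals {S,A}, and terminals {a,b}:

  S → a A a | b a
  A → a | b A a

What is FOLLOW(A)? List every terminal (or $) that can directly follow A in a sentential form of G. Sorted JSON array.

FIRST sets, iterate to fixpoint:
pass 1:
  A via A→a: +{a}
  A via A→b A a: +{b}
  S via S→a A a: +{a}
  S via S→b a: +{b}
  FIRST[S]={a,b}  FIRST[A]={a,b}
pass 2: done
  FIRST[S]={a,b}  FIRST[A]={a,b}

Compute FOLLOW by fixpoint:
seed FOLLOW(S) with $
[1]
  A→b A a: FOLLOW(A) ⊇ FIRST(a) = {a}; new: +{a}
  FOLLOW(S)={$}  FOLLOW(A)={a}
[2] (no change)
  FOLLOW(S)={$}  FOLLOW(A)={a}

FOLLOW(A) = ["a"]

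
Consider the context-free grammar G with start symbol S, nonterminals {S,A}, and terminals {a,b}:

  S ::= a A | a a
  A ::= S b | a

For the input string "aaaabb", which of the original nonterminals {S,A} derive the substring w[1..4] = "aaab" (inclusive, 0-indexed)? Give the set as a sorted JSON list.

CNF form of G:
  S -> T1 A | T1 T1
  A -> S T0 | a
  T0 -> b
  T1 -> a

Fill CYK table bottom-up — only the sub-triangle for w[1..4]:
  T[1,1] 'a' = {A,T1}  orig:{A}
  T[2,2] 'a' = {A,T1}  orig:{A}
  T[3,3] 'a' = {A,T1}  orig:{A}
  T[4,4] 'b' = {T0}  orig:{}
  T[1,2] 'aa' = {S}
  T[2,3] 'aa' = {S}
  T[3,4] 'ab' = ∅
  T[1,3] 'aaa' = ∅
  T[2,4] 'aab' = {A}
  T[1,4] 'aaab' = {S}

Original NTs in T[1,4] deriving "aaab": ["S"]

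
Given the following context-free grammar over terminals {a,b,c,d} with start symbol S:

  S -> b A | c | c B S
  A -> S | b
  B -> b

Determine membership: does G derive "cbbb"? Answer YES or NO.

CNF form of G:
  S -> T0 A | T1 X3 | c
  A -> T0 A | T1 X2 | b | c
  B -> b
  T0 -> b
  T1 -> c
  X2 -> B S
  X3 -> B S

CYK table (by increasing span):
  [0..0]={A,S,T1}  "c"  orig:{A,S}
  [1..1]={A,B,T0}  "b"  orig:{A,B}
  [2..2]={A,B,T0}  "b"  orig:{A,B}
  [3..3]={A,B,T0}  "b"  orig:{A,B}
  [0..1]=∅  "cb"
  [1..2]={A,S}  "bb"
  [2..3]={A,S}  "bb"
  [0..2]=∅  "cbb"
  [1..3]={A,S,X2,X3}  "bbb"  orig:{A,S}
  [0..3]={A,S}  "cbbb"

S ∈ T[0,3] ⇒ YES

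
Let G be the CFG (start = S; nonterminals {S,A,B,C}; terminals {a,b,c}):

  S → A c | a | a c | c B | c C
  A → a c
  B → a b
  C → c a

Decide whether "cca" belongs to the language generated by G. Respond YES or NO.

CNF form of G:
  S -> A T1 | T0 T1 | T1 B | T1 C | a
  A -> T0 T1
  B -> T0 T2
  C -> T1 T0
  T0 -> a
  T1 -> c
  T2 -> b

CYK table (by increasing span):
  cell(0,0) c: {T1}  orig:{}
  cell(1,1) c: {T1}  orig:{}
  cell(2,2) a: {S,T0}  orig:{S}
  cell(0,1) cc: ∅
  cell(1,2) ca: {C}
  cell(0,2) cca: {S}

S ∈ T[0,2] ⇒ YES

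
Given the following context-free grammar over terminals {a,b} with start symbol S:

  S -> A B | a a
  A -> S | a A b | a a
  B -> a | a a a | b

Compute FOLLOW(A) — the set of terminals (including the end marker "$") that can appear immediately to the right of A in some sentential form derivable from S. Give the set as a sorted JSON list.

Compute FIRST by fixpoint:
[1]
  A via A→a A b: +{a}
  B via B→a: +{a}
  B via B→b: +{b}
  S via S→A B: +{a}
  FIRST(S)={a}  FIRST(A)={a}  FIRST(B)={a,b}
[2] (stable)
  FIRST(S)={a}  FIRST(A)={a}  FIRST(B)={a,b}

FOLLOW sets:
initialize: $ ∈ FOLLOW(S)
[1]
  A→a A b: FOLLOW(A) ⊇ FIRST(b) = {b}; new: +{b}
  S→A B: FOLLOW(A) ⊇ FIRST(B) = {a,b}; new: +{a}
  S→A B: FOLLOW(B) ⊇ FOLLOW(S) ⊇ {$}; new: +{$}
  FOLLOW(S)={$}  FOLLOW(A)={a,b}  FOLLOW(B)={$}
[2]
  A→S: FOLLOW(S) ⊇ FOLLOW(A) ⊇ {a,b}; new: +{a,b}
  S→A B: FOLLOW(B) ⊇ FOLLOW(S) ⊇ {$,a,b}; new: +{a,b}
  FOLLOW(S)={$,a,b}  FOLLOW(A)={a,b}  FOLLOW(B)={$,a,b}
[3] (stable)
  FOLLOW(S)={$,a,b}  FOLLOW(A)={a,b}  FOLLOW(B)={$,a,b}

FOLLOW(A) = ["a", "b"]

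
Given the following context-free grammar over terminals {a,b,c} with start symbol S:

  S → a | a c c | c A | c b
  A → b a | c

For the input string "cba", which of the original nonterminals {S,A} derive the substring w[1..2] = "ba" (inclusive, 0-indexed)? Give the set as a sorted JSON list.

CNF form of G:
  S -> T1 X3 | T2 A | T2 T0 | a
  A -> T0 T1 | c
  T0 -> b
  T1 -> a
  T2 -> c
  X3 -> T2 T2

Fill CYK table bottom-up, restricted to cells inside w[1..2]:
  [1..1]={T0}  "b"  orig:{}
  [2..2]={S,T1}  "a"  orig:{S}
  [1..2]={A}  "ba"

Original NTs in T[1,2] deriving "ba": ["A"]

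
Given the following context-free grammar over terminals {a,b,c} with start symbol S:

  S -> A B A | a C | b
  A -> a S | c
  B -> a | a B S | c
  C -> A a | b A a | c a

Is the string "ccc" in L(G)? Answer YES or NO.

Convert to CNF:
  S -> A X5 | T0 C | b
  A -> T0 S | c
  B -> T0 X3 | a | c
  C -> A T0 | T1 X4 | T2 T0
  T0 -> a
  T1 -> b
  T2 -> c
  X3 -> B S
  X4 -> A T0
  X5 -> B A

CYK fill:
  [0..0]={A,B,T2}  "c"  orig:{A,B}
  [1..1]={A,B,T2}  "c"  orig:{A,B}
  [2..2]={A,B,T2}  "c"  orig:{A,B}
  [0..1]={X5}  "cc"  orig:{}
  [1..2]={X5}  "cc"  orig:{}
  [0..2]={S}  "ccc"

S ∈ T[0,2] ⇒ YES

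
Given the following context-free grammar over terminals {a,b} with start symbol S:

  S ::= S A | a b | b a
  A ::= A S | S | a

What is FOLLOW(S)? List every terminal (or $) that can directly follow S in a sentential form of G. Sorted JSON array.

FIRST sets, iterate to fixpoint:
round 1:
  A via A→a: +{a}
  S via S→a b: +{a}
  S via S→b a: +{b}
  S: {a,b}  A: {a}
round 2:
  A via A→S: +{b}
  S: {a,b}  A: {a,b}
round 3: (no change)
  S: {a,b}  A: {a,b}

FOLLOW sets:
initialize: $ ∈ FOLLOW(S)
pass 1:
  A→A S: FOLLOW(A) ⊇ FIRST(S) = {a,b}; new: +{a,b}
  A→A S: FOLLOW(S) ⊇ FOLLOW(A) ⊇ {a,b}; new: +{a,b}
  S→S A: FOLLOW(A) ⊇ FOLLOW(S) ⊇ {$,a,b}; new: +{$}
  FOLLOW[S]={$,a,b}  FOLLOW[A]={$,a,b}
pass 2: (no change)
  FOLLOW[S]={$,a,b}  FOLLOW[A]={$,a,b}

FOLLOW(S) = ["$", "a", "b"]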